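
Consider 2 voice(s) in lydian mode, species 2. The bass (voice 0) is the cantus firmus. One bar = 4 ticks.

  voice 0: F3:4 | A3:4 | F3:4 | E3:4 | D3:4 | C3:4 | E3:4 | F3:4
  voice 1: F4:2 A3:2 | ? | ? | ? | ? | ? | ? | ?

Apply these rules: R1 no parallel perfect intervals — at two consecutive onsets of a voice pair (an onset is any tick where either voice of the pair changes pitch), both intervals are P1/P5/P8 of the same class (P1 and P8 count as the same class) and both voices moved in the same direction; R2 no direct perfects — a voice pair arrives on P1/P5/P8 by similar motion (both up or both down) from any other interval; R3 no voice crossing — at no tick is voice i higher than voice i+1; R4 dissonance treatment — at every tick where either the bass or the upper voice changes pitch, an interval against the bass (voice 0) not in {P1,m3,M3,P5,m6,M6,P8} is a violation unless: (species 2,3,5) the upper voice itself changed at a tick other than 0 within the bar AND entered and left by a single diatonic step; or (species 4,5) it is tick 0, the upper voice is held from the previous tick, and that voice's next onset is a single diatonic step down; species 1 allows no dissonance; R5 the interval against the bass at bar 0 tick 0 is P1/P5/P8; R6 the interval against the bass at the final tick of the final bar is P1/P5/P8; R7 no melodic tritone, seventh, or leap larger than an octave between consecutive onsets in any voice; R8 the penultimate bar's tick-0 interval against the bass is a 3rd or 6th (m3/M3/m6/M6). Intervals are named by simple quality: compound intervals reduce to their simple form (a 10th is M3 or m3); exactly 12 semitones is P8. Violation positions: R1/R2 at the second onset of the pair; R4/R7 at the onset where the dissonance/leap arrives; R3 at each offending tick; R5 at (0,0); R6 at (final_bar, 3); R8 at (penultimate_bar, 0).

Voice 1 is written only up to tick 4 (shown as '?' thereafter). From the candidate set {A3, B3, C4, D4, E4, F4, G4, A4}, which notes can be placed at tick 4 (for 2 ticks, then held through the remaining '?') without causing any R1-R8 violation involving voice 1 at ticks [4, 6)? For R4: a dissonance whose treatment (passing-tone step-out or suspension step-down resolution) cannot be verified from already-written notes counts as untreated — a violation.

{A3, C4, F4}

A3: legal
B3: violates R4
C4: legal
D4: violates R4
E4: violates R2
F4: legal
G4: violates R4,R7
A4: violates R2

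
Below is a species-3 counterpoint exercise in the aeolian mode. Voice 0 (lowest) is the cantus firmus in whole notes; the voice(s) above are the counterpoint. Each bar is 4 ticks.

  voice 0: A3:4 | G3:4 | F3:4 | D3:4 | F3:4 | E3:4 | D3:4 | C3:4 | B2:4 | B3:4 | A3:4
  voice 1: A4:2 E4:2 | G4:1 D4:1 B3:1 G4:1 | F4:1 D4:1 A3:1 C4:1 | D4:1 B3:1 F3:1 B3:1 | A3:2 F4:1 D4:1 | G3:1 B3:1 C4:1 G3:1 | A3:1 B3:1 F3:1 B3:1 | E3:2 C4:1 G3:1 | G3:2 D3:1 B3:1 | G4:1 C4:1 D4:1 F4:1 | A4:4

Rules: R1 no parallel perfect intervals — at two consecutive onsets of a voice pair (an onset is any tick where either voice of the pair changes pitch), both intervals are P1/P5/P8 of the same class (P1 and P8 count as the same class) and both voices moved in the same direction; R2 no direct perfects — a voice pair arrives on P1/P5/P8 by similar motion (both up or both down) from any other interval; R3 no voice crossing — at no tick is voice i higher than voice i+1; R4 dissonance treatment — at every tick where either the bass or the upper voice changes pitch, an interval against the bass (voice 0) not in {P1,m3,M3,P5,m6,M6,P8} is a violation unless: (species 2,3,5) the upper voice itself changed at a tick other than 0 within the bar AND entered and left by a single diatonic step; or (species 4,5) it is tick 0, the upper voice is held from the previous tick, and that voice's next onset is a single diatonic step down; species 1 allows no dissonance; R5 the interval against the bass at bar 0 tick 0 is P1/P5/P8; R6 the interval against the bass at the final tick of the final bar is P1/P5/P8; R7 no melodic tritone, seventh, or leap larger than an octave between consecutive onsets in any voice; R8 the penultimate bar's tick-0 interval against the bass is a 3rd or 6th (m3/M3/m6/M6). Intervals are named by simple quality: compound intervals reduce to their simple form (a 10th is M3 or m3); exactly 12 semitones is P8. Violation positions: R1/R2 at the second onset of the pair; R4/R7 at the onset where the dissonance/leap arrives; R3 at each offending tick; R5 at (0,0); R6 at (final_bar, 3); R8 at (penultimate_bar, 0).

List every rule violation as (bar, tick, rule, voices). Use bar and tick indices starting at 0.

bar 0: v0=A3 v1=A4 downbeat P8
bar 1: v0=G3 v1=G4 downbeat P8
bar 2: v0=F3 v1=F4 downbeat P8
bar 3: v0=D3 v1=D4 downbeat P8
bar 4: v0=F3 v1=A3 downbeat M3
bar 5: v0=E3 v1=G3 downbeat m3
bar 6: v0=D3 v1=A3 downbeat P5
bar 7: v0=C3 v1=E3 downbeat M3
bar 8: v0=B2 v1=G3 downbeat m6
bar 9: v0=B3 v1=G4 downbeat m6
bar 10: v0=A3 v1=A4 downbeat P8
  -> R1 @ bar 2 tick 0 v(0, 1): G3/G4 P8 -> F3/F4 P8 similar
  -> R7 @ bar 3 tick 2 v(1,): B3->F3 leap 6st
  -> R7 @ bar 3 tick 3 v(1,): F3->B3 leap 6st
  -> R7 @ bar 6 tick 2 v(1,): B3->F3 leap 6st
  -> R7 @ bar 6 tick 3 v(1,): F3->B3 leap 6st
  -> R4 @ bar 9 tick 1 v(0, 1): B3/C4 m2 untreated
  -> R4 @ bar 9 tick 3 v(0, 1): B3/F4 TT untreated

(2, 0, R1, (0, 1))
(3, 2, R7, (1,))
(3, 3, R7, (1,))
(6, 2, R7, (1,))
(6, 3, R7, (1,))
(9, 1, R4, (0, 1))
(9, 3, R4, (0, 1))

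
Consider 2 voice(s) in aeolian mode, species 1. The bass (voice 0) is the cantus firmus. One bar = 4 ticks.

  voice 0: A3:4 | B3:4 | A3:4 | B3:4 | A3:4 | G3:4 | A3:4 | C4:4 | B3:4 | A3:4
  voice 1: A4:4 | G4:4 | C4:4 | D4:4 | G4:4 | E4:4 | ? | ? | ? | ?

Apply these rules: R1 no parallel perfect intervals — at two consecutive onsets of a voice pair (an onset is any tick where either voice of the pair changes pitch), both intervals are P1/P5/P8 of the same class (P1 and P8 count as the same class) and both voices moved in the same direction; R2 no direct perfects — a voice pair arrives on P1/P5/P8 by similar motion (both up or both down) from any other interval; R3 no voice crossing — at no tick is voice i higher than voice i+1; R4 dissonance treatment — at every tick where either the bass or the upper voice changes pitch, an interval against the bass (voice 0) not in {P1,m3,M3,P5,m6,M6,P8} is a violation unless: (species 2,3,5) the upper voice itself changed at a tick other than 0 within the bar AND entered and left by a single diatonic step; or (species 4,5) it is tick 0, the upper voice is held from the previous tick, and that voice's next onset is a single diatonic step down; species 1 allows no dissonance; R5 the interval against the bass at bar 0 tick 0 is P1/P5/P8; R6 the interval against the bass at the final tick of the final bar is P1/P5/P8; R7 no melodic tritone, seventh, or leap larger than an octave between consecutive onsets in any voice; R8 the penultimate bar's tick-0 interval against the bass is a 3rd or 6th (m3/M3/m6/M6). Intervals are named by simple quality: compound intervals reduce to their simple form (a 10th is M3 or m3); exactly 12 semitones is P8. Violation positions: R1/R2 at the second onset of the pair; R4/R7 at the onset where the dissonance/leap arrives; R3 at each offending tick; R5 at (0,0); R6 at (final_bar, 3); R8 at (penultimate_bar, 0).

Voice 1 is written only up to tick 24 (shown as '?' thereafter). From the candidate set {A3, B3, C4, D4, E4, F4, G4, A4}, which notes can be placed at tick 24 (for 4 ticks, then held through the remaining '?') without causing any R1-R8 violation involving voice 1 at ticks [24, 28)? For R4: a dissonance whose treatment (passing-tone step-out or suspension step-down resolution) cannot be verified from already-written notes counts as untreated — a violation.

{A3, C4, E4, F4}

A3: legal
B3: violates R4
C4: legal
D4: violates R4
E4: legal
F4: legal
G4: violates R4
A4: violates R2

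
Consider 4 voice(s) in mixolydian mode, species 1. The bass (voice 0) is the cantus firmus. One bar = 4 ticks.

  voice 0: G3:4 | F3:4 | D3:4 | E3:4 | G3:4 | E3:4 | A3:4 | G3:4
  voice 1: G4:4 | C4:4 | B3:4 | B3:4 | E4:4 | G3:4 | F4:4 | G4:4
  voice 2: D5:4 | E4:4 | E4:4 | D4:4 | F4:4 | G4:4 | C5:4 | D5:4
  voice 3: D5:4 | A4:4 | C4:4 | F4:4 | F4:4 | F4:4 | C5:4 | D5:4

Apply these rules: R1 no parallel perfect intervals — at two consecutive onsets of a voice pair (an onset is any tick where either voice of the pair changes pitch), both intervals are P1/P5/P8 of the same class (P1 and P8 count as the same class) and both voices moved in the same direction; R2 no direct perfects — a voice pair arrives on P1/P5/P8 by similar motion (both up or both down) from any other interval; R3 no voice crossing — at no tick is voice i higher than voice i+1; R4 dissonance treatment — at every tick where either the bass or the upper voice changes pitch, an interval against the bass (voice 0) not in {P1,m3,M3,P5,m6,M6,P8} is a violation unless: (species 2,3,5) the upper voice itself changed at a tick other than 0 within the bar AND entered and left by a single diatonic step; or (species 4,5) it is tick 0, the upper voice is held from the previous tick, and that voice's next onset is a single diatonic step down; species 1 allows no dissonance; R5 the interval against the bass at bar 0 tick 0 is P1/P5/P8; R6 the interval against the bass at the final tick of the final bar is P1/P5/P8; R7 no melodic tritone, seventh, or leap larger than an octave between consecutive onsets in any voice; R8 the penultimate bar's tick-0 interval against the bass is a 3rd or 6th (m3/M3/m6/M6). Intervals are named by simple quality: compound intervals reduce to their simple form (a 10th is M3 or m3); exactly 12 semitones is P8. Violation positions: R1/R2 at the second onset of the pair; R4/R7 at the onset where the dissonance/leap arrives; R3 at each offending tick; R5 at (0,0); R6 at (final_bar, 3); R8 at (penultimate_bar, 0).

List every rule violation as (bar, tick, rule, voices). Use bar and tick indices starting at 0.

(1, 0, R2, (0, 1))
(1, 0, R4, (0, 2))
(1, 0, R7, (2,))
(2, 0, R3, (2, 3))
(2, 0, R4, (0, 2))
(2, 0, R4, (0, 3))
(2, 1, R3, (2, 3))
(2, 2, R3, (2, 3))
(2, 3, R3, (2, 3))
(3, 0, R4, (0, 2))
(3, 0, R4, (0, 3))
(4, 0, R4, (0, 2))
(4, 0, R4, (0, 3))
(5, 0, R3, (2, 3))
(5, 0, R4, (0, 3))
(5, 1, R3, (2, 3))
(5, 2, R3, (2, 3))
(5, 3, R3, (2, 3))
(6, 0, R2, (1, 2))
(6, 0, R2, (1, 3))
(6, 0, R2, (2, 3))
(6, 0, R7, (1,))
(7, 0, R1, (1, 2))
(7, 0, R1, (1, 3))
(7, 0, R1, (2, 3))

bar 0: v0=G3 v1=G4 v2=D5 v3=D5 downbeat P5
bar 1: v0=F3 v1=C4 v2=E4 v3=A4 downbeat M3
bar 2: v0=D3 v1=B3 v2=E4 v3=C4 downbeat m7
bar 3: v0=E3 v1=B3 v2=D4 v3=F4 downbeat m2
bar 4: v0=G3 v1=E4 v2=F4 v3=F4 downbeat m7
bar 5: v0=E3 v1=G3 v2=G4 v3=F4 downbeat m2
bar 6: v0=A3 v1=F4 v2=C5 v3=C5 downbeat m3
bar 7: v0=G3 v1=G4 v2=D5 v3=D5 downbeat P5
  -> R2 @ bar 1 tick 0 v(0, 1): G3/G4 P8 -> F3/C4 P5 similar
  -> R4 @ bar 1 tick 0 v(0, 2): F3/E4 M7 untreated
  -> R7 @ bar 1 tick 0 v(2,): D5->E4 leap 10st
  -> R3 @ bar 2 tick 0 v(2, 3): E4 above C4
  -> R4 @ bar 2 tick 0 v(0, 2): D3/E4 M2 untreated
  -> R4 @ bar 2 tick 0 v(0, 3): D3/C4 m7 untreated
  -> R3 @ bar 2 tick 1 v(2, 3): E4 above C4
  -> R3 @ bar 2 tick 2 v(2, 3): E4 above C4
  -> R3 @ bar 2 tick 3 v(2, 3): E4 above C4
  -> R4 @ bar 3 tick 0 v(0, 2): E3/D4 m7 untreated
  -> R4 @ bar 3 tick 0 v(0, 3): E3/F4 m2 untreated
  -> R4 @ bar 4 tick 0 v(0, 2): G3/F4 m7 untreated
  -> R4 @ bar 4 tick 0 v(0, 3): G3/F4 m7 untreated
  -> R3 @ bar 5 tick 0 v(2, 3): G4 above F4
  -> R4 @ bar 5 tick 0 v(0, 3): E3/F4 m2 untreated
  -> R3 @ bar 5 tick 1 v(2, 3): G4 above F4
  -> R3 @ bar 5 tick 2 v(2, 3): G4 above F4
  -> R3 @ bar 5 tick 3 v(2, 3): G4 above F4
  -> R2 @ bar 6 tick 0 v(1, 2): G3/G4 P8 -> F4/C5 P5 similar
  -> R2 @ bar 6 tick 0 v(1, 3): G3/F4 m7 -> F4/C5 P5 similar
  -> R2 @ bar 6 tick 0 v(2, 3): G4/F4 M2 -> C5/C5 P1 similar
  -> R7 @ bar 6 tick 0 v(1,): G3->F4 leap 10st
  -> R1 @ bar 7 tick 0 v(1, 2): F4/C5 P5 -> G4/D5 P5 similar
  -> R1 @ bar 7 tick 0 v(1, 3): F4/C5 P5 -> G4/D5 P5 similar
  -> R1 @ bar 7 tick 0 v(2, 3): C5/C5 P1 -> D5/D5 P1 similar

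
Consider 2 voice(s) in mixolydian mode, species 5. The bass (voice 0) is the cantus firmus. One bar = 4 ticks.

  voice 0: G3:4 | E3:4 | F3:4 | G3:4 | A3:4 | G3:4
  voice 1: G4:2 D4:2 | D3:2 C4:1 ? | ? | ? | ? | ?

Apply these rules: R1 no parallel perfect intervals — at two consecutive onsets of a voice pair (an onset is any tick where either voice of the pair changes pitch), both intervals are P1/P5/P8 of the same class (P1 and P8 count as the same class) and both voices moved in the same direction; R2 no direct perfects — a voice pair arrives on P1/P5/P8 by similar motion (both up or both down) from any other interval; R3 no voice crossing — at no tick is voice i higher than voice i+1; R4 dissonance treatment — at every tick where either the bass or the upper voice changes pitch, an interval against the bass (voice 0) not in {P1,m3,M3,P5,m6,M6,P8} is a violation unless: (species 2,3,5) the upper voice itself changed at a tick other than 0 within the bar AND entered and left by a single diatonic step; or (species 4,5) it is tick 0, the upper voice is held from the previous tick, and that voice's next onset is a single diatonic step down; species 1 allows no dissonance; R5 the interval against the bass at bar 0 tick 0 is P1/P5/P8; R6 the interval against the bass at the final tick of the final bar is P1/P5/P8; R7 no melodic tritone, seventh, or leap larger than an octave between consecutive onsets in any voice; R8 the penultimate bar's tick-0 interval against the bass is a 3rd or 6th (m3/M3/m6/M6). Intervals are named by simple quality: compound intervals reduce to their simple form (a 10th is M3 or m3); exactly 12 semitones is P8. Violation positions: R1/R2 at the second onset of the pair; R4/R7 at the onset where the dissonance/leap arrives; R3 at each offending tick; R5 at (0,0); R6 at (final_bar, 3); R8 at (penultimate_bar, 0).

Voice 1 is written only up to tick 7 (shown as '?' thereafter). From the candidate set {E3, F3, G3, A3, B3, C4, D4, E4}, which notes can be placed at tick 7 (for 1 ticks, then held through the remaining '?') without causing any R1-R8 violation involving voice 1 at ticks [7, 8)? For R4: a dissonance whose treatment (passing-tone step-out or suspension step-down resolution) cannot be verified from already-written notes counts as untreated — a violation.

E3: legal
F3: violates R4
G3: legal
A3: violates R4
B3: legal
C4: legal
D4: violates R4
E4: legal

{B3, C4, E3, E4, G3}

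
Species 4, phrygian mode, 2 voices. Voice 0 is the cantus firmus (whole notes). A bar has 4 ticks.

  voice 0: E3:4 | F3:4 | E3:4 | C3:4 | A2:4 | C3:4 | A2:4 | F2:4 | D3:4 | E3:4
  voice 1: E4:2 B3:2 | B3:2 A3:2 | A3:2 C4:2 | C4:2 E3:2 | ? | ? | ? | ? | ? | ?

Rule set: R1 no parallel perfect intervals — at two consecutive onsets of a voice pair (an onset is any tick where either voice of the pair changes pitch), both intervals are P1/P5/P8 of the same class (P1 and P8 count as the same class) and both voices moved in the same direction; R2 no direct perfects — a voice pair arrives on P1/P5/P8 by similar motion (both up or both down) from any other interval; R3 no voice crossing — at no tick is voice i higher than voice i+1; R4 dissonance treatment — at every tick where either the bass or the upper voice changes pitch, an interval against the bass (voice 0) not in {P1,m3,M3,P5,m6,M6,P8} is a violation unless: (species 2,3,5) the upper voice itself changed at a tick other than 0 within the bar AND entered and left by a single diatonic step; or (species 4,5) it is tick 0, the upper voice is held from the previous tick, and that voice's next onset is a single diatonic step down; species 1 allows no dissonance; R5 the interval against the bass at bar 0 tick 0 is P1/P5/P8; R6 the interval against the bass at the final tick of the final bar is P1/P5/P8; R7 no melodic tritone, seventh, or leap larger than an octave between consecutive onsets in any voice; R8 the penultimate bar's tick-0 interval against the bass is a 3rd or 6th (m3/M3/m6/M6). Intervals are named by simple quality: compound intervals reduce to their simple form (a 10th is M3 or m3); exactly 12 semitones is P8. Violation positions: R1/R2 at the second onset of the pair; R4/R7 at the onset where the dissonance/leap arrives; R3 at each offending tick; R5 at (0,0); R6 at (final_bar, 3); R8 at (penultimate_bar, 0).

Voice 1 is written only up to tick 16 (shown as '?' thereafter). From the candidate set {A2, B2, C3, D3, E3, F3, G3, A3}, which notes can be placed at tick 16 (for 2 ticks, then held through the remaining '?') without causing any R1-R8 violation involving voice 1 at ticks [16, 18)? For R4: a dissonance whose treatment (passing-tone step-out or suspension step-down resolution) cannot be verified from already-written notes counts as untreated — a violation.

{A3, C3, E3, F3}

A2: violates R2
B2: violates R4
C3: legal
D3: violates R4
E3: legal
F3: legal
G3: violates R4
A3: legal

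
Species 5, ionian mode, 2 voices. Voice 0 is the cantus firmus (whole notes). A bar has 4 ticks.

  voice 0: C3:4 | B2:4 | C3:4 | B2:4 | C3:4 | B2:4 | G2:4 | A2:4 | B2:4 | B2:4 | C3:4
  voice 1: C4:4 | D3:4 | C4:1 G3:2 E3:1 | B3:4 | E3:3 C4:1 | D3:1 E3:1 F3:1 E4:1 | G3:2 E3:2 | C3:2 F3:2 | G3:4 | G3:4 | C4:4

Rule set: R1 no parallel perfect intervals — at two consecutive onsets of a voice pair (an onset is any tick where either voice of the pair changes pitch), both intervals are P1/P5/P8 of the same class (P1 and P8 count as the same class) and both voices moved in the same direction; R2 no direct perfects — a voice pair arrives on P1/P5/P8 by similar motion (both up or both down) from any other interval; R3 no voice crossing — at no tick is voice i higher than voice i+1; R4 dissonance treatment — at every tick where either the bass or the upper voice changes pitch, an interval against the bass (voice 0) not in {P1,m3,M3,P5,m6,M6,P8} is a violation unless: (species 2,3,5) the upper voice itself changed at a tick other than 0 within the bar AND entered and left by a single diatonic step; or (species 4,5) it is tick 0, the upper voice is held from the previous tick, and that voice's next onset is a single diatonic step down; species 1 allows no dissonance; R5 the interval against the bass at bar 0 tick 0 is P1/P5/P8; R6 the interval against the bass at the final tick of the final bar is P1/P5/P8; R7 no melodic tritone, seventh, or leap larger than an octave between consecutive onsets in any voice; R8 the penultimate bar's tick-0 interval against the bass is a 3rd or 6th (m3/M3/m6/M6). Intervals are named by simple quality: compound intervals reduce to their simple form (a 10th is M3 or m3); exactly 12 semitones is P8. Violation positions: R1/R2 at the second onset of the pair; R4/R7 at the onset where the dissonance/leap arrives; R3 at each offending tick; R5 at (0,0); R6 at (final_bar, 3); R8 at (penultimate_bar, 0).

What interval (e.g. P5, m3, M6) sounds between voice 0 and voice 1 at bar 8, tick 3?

m6

voice 0=B2 voice 1=G3 -> m6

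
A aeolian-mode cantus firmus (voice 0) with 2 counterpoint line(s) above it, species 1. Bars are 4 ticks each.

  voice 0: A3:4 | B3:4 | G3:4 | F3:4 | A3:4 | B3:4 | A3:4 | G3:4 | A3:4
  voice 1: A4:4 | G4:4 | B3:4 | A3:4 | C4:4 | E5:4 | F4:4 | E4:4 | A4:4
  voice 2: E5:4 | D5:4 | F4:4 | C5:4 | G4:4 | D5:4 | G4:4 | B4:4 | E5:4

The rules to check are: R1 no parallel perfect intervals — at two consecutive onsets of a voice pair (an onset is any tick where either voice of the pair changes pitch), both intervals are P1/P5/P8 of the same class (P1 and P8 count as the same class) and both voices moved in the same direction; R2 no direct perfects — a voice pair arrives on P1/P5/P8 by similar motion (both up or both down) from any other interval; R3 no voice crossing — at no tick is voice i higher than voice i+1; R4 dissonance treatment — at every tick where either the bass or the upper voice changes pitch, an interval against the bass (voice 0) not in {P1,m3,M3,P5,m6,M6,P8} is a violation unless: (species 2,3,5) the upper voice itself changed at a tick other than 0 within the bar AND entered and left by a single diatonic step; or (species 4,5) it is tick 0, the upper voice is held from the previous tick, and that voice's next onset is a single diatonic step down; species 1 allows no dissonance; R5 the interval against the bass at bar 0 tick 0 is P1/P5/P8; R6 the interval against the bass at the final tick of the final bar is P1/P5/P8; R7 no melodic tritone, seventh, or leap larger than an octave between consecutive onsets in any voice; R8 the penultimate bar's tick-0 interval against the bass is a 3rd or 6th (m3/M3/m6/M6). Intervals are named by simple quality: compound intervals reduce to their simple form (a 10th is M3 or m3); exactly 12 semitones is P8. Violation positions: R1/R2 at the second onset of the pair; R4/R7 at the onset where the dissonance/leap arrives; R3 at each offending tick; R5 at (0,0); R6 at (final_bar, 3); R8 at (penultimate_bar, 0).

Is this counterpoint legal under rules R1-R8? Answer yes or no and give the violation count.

bar 0: v0=A3 v1=A4 v2=E5 (P5)
bar 1: v0=B3 v1=G4 v2=D5 (m3)
bar 2: v0=G3 v1=B3 v2=F4 (m7)
bar 3: v0=F3 v1=A3 v2=C5 (P5)
bar 4: v0=A3 v1=C4 v2=G4 (m7)
bar 5: v0=B3 v1=E5 v2=D5 (m3)
bar 6: v0=A3 v1=F4 v2=G4 (m7)
bar 7: v0=G3 v1=E4 v2=B4 (M3)
bar 8: v0=A3 v1=A4 v2=E5 (P5)
  R1 @ bar1.0: A4/E5 P5 -> G4/D5 P5 similar
  R4 @ bar2.0: G3/F4 m7 untreated
  R4 @ bar4.0: A3/G4 m7 untreated
  R3 @ bar5.0: E5 above D5
  R4 @ bar5.0: B3/E5 P4 untreated
  R7 @ bar5.0: C4->E5 leap 16st
  R3 @ bar5.1: E5 above D5
  R3 @ bar5.2: E5 above D5
  R3 @ bar5.3: E5 above D5
  R4 @ bar6.0: A3/G4 m7 untreated
  R7 @ bar6.0: E5->F4 leap 11st
  R1 @ bar8.0: E4/B4 P5 -> A4/E5 P5 similar
  R2 @ bar8.0: G3/E4 M6 -> A3/A4 P8 similar
  R2 @ bar8.0: G3/B4 M3 -> A3/E5 P5 similar

No (14 violations)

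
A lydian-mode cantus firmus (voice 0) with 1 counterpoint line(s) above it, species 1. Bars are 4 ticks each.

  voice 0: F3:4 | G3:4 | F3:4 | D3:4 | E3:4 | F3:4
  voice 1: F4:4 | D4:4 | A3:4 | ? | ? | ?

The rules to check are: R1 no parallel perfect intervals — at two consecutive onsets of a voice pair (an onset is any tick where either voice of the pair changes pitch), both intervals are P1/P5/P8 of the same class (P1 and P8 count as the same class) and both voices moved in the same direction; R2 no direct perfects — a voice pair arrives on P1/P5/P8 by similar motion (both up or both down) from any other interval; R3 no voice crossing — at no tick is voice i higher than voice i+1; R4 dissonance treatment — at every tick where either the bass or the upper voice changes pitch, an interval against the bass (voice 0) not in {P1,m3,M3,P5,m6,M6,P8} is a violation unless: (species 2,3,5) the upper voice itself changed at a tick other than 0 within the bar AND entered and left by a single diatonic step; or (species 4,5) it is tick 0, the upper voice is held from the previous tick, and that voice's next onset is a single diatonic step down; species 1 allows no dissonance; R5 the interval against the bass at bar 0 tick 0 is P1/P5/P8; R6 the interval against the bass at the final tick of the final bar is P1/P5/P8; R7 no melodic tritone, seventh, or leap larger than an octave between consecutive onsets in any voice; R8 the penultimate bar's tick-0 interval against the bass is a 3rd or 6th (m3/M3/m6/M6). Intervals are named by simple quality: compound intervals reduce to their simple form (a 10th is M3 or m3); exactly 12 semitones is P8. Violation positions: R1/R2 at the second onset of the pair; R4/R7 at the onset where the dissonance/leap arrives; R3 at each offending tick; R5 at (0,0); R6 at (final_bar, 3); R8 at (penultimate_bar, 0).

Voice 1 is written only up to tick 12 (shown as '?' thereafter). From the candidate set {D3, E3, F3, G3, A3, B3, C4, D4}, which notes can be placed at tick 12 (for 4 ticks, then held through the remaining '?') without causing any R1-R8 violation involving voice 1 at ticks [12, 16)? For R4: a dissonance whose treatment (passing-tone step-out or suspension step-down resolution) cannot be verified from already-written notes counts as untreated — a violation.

D3: violates R2
E3: violates R4
F3: legal
G3: violates R4
A3: legal
B3: legal
C4: violates R4
D4: legal

{A3, B3, D4, F3}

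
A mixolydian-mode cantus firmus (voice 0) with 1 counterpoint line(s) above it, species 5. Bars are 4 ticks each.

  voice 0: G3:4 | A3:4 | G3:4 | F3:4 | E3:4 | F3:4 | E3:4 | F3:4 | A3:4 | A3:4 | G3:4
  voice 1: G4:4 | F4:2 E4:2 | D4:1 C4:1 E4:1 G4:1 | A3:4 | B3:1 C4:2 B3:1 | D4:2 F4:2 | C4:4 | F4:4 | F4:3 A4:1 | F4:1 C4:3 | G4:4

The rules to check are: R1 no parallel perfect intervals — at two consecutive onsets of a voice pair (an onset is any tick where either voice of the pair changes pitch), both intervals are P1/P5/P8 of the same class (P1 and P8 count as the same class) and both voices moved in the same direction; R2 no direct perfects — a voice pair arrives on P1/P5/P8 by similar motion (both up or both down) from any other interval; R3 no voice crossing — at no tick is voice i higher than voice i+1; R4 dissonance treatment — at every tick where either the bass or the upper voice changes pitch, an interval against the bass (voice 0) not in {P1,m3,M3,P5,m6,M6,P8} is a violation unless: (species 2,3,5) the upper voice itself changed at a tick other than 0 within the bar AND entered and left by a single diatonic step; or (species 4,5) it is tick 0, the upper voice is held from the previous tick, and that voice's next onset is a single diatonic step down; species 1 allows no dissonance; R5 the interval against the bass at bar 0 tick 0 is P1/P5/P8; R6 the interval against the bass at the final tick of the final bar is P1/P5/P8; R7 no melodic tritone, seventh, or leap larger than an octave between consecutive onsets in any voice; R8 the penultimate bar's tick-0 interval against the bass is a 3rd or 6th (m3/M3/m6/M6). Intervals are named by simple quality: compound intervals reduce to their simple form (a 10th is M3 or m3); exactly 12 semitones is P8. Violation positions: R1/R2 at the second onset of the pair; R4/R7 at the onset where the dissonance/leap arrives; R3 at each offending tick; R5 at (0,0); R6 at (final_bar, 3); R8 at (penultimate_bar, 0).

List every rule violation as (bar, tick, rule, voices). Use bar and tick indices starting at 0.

bar 0: v0=G3 v1=G4 downbeat P8
bar 1: v0=A3 v1=F4 downbeat m6
bar 2: v0=G3 v1=D4 downbeat P5
bar 3: v0=F3 v1=A3 downbeat M3
bar 4: v0=E3 v1=B3 downbeat P5
bar 5: v0=F3 v1=D4 downbeat M6
bar 6: v0=E3 v1=C4 downbeat m6
bar 7: v0=F3 v1=F4 downbeat P8
bar 8: v0=A3 v1=F4 downbeat m6
bar 9: v0=A3 v1=F4 downbeat m6
bar 10: v0=G3 v1=G4 downbeat P8
  -> R1 @ bar 2 tick 0 v(0, 1): A3/E4 P5 -> G3/D4 P5 similar
  -> R4 @ bar 2 tick 1 v(0, 1): G3/C4 P4 untreated
  -> R7 @ bar 3 tick 0 v(1,): G4->A3 leap 10st
  -> R2 @ bar 7 tick 0 v(0, 1): E3/C4 m6 -> F3/F4 P8 similar

(2, 0, R1, (0, 1))
(2, 1, R4, (0, 1))
(3, 0, R7, (1,))
(7, 0, R2, (0, 1))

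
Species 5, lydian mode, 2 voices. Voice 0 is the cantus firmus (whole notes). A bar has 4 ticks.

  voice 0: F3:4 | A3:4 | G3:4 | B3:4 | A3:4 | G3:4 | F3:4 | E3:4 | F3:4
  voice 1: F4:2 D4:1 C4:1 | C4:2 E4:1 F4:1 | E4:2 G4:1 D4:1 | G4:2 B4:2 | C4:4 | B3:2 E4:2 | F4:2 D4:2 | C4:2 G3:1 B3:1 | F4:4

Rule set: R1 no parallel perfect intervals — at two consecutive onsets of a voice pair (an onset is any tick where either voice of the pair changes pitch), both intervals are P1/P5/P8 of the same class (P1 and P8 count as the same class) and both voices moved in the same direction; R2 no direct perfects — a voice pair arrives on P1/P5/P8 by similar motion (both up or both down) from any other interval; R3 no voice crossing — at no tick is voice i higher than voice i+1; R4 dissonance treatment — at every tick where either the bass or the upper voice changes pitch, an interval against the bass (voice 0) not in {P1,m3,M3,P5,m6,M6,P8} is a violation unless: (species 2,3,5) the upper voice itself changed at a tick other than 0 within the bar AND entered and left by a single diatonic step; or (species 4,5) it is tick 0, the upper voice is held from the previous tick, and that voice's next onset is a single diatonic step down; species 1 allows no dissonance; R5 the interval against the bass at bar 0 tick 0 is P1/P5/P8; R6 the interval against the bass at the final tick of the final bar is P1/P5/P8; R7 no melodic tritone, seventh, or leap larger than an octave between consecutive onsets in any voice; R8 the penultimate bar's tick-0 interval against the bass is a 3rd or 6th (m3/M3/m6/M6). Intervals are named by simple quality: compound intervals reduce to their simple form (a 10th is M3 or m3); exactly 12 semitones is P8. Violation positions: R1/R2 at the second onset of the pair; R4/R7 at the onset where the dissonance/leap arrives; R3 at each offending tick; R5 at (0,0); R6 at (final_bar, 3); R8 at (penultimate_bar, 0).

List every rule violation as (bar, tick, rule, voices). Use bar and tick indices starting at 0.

(4, 0, R7, (1,))
(8, 0, R2, (0, 1))
(8, 0, R7, (1,))

bar 0: v0=F3 v1=F4 downbeat P8
bar 1: v0=A3 v1=C4 downbeat m3
bar 2: v0=G3 v1=E4 downbeat M6
bar 3: v0=B3 v1=G4 downbeat m6
bar 4: v0=A3 v1=C4 downbeat m3
bar 5: v0=G3 v1=B3 downbeat M3
bar 6: v0=F3 v1=F4 downbeat P8
bar 7: v0=E3 v1=C4 downbeat m6
bar 8: v0=F3 v1=F4 downbeat P8
  -> R7 @ bar 4 tick 0 v(1,): B4->C4 leap 11st
  -> R2 @ bar 8 tick 0 v(0, 1): E3/B3 P5 -> F3/F4 P8 similar
  -> R7 @ bar 8 tick 0 v(1,): B3->F4 leap 6st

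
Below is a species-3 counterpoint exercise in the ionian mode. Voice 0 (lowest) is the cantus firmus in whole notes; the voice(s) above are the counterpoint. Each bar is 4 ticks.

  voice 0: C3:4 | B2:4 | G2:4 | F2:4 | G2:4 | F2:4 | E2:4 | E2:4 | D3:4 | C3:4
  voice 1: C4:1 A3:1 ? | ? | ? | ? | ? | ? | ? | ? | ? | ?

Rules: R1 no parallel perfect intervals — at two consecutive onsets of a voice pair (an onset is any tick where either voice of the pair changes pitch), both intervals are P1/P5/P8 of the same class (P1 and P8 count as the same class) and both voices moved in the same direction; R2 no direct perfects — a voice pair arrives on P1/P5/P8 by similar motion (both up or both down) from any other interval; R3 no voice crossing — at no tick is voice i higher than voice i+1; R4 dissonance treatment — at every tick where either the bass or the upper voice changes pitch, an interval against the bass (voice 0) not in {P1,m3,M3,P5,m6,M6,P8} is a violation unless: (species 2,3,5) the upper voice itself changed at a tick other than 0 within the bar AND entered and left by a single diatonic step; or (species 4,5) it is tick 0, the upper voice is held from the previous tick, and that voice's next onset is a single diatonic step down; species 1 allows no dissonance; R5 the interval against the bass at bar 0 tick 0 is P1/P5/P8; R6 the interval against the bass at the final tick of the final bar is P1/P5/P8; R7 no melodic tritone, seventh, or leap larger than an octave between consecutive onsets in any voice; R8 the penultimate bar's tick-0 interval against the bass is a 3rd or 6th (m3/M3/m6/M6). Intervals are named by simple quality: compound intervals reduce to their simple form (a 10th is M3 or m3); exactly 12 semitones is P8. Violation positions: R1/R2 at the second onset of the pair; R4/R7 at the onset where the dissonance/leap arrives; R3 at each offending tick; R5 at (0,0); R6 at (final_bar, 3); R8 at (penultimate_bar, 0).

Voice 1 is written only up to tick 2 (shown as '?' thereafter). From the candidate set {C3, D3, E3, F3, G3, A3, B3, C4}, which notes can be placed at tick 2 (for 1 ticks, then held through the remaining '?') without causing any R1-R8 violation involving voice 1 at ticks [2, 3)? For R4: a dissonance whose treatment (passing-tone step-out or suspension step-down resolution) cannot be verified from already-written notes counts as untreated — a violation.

C3: legal
D3: violates R4
E3: legal
F3: violates R4
G3: legal
A3: legal
B3: violates R4
C4: legal

{A3, C3, C4, E3, G3}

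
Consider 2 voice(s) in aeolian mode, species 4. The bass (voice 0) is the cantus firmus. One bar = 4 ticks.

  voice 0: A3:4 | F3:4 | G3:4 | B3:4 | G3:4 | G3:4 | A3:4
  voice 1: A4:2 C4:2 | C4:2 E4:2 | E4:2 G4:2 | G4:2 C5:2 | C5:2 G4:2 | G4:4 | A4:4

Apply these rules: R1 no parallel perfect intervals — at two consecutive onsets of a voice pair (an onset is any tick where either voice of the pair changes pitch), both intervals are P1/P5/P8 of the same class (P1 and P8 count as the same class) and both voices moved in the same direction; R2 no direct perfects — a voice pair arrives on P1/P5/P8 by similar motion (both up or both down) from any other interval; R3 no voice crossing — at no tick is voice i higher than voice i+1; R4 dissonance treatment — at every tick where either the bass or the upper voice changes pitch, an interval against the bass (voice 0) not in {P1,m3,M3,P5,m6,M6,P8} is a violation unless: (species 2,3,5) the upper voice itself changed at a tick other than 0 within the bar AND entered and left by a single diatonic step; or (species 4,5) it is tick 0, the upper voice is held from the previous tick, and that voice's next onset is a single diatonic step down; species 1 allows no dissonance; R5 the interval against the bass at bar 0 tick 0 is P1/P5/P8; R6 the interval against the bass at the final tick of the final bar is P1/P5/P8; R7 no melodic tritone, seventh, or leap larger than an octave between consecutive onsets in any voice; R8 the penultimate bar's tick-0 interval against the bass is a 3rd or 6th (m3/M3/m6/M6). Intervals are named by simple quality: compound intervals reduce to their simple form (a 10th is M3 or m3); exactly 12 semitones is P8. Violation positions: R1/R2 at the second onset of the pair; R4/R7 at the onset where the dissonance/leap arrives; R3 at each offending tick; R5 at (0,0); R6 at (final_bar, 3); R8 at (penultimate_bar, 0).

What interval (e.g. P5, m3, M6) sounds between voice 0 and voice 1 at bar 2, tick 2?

voice 0=G3 voice 1=G4 -> P8

P8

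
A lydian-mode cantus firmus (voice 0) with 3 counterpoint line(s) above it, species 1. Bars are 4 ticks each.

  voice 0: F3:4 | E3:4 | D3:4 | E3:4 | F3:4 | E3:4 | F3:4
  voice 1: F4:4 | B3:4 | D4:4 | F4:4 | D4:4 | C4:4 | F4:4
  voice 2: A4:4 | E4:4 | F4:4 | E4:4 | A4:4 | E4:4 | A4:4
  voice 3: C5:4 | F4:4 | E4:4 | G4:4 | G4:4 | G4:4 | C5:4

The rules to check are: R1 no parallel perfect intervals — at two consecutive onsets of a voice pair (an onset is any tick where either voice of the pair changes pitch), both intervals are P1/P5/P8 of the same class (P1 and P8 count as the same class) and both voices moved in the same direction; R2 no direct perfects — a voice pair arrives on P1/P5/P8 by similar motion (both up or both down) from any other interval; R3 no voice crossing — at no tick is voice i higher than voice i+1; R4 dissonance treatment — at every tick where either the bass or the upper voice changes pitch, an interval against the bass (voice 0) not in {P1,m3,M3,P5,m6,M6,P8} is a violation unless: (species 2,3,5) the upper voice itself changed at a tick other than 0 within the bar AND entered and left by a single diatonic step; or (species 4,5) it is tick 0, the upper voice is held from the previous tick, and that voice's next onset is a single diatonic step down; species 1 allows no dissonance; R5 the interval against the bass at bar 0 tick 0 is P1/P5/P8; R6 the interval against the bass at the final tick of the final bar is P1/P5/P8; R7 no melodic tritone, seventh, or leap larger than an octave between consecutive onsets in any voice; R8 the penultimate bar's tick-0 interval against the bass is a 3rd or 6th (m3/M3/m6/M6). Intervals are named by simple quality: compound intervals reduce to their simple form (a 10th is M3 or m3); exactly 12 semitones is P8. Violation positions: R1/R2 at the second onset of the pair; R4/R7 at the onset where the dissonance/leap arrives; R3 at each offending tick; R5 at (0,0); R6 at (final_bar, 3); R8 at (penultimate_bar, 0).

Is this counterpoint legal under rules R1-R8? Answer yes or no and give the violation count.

No (26 violations)

bar 0: v0=F3 v1=F4 v2=A4 v3=C5 (P5)
bar 1: v0=E3 v1=B3 v2=E4 v3=F4 (m2)
bar 2: v0=D3 v1=D4 v2=F4 v3=E4 (M2)
bar 3: v0=E3 v1=F4 v2=E4 v3=G4 (m3)
bar 4: v0=F3 v1=D4 v2=A4 v3=G4 (M2)
bar 5: v0=E3 v1=C4 v2=E4 v3=G4 (m3)
bar 6: v0=F3 v1=F4 v2=A4 v3=C5 (P5)
  R5 @ bar0.0: opens on M3
  R2 @ bar1.0: F3/F4 P8 -> E3/B3 P5 similar
  R2 @ bar1.0: F3/A4 M3 -> E3/E4 P8 similar
  R4 @ bar1.0: E3/F4 m2 untreated
  R7 @ bar1.0: F4->B3 leap 6st
  R3 @ bar2.0: F4 above E4
  R4 @ bar2.0: D3/E4 M2 untreated
  R3 @ bar2.1: F4 above E4
  R3 @ bar2.2: F4 above E4
  R3 @ bar2.3: F4 above E4
  R3 @ bar3.0: F4 above E4
  R4 @ bar3.0: E3/F4 m2 untreated
  R3 @ bar3.1: F4 above E4
  R3 @ bar3.2: F4 above E4
  R3 @ bar3.3: F4 above E4
  R3 @ bar4.0: A4 above G4
  R4 @ bar4.0: F3/G4 M2 untreated
  R3 @ bar4.1: A4 above G4
  R3 @ bar4.2: A4 above G4
  R3 @ bar4.3: A4 above G4
  R2 @ bar5.0: F3/A4 M3 -> E3/E4 P8 similar
  R8 @ bar5.0: penult P8 not 3rd/6th
  R1 @ bar6.0: C4/G4 P5 -> F4/C5 P5 similar
  R2 @ bar6.0: E3/C4 m6 -> F3/F4 P8 similar
  R2 @ bar6.0: E3/G4 m3 -> F3/C5 P5 similar
  R6 @ bar6.3: closes on M3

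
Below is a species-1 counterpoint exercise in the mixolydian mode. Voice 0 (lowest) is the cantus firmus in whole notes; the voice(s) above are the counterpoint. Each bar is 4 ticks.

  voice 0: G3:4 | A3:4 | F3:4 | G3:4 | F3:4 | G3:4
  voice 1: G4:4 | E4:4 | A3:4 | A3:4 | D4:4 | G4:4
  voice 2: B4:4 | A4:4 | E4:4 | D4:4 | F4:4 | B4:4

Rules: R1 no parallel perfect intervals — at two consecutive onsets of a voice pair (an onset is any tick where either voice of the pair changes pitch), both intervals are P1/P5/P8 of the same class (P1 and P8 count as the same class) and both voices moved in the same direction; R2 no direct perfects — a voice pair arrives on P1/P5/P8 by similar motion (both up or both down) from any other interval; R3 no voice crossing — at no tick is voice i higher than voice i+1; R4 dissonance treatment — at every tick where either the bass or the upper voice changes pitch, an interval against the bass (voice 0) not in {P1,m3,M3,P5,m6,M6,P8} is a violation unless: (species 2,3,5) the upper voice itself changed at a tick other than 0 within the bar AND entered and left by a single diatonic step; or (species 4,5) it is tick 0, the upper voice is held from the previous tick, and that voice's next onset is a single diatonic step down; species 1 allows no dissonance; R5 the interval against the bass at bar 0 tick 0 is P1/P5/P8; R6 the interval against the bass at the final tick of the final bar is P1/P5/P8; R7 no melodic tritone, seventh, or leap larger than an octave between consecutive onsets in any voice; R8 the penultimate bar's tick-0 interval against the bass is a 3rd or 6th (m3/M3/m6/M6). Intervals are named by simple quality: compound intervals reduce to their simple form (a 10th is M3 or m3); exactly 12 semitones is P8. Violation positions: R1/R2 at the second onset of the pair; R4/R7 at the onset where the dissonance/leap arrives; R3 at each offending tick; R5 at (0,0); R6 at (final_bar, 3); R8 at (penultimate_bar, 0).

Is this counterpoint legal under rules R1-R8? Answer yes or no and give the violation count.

bar 0: v0=G3 v1=G4 v2=B4 (M3)
bar 1: v0=A3 v1=E4 v2=A4 (P8)
bar 2: v0=F3 v1=A3 v2=E4 (M7)
bar 3: v0=G3 v1=A3 v2=D4 (P5)
bar 4: v0=F3 v1=D4 v2=F4 (P8)
bar 5: v0=G3 v1=G4 v2=B4 (M3)
  R5 @ bar0.0: opens on M3
  R2 @ bar2.0: E4/A4 P4 -> A3/E4 P5 similar
  R4 @ bar2.0: F3/E4 M7 untreated
  R4 @ bar3.0: G3/A3 M2 untreated
  R8 @ bar4.0: penult P8 not 3rd/6th
  R2 @ bar5.0: F3/D4 M6 -> G3/G4 P8 similar
  R7 @ bar5.0: F4->B4 leap 6st
  R6 @ bar5.3: closes on M3

No (8 violations)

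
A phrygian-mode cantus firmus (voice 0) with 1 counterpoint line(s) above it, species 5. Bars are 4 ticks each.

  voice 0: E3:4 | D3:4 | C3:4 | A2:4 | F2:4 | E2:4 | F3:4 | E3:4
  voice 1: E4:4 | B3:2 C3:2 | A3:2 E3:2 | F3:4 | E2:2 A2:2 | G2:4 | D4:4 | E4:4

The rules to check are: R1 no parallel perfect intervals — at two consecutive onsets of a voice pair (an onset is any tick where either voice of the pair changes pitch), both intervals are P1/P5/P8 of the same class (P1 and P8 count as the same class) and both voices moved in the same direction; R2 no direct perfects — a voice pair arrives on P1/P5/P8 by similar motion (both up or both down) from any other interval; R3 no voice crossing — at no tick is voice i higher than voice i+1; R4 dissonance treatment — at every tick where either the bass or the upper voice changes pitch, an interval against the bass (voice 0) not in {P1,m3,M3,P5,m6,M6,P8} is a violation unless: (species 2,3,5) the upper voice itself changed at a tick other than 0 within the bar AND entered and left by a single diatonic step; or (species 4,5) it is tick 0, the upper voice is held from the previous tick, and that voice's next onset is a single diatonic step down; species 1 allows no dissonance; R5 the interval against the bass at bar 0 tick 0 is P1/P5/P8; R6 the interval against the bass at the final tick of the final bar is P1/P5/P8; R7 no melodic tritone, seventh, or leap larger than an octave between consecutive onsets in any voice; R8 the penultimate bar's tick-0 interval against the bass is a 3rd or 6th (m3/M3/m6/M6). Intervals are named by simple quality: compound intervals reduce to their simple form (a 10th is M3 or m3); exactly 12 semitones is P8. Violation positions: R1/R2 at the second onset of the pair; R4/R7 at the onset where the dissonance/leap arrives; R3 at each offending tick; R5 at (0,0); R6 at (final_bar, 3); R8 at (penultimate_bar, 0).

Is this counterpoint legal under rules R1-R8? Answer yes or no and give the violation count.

No (10 violations)

bar 0: v0=E3 v1=E4 (P8)
bar 1: v0=D3 v1=B3 (M6)
bar 2: v0=C3 v1=A3 (M6)
bar 3: v0=A2 v1=F3 (m6)
bar 4: v0=F2 v1=E2 (m2)
bar 5: v0=E2 v1=G2 (m3)
bar 6: v0=F3 v1=D4 (M6)
bar 7: v0=E3 v1=E4 (P8)
  R3 @ bar1.2: D3 above C3
  R4 @ bar1.2: D3/C3 M2 untreated
  R7 @ bar1.2: B3->C3 leap 11st
  R3 @ bar1.3: D3 above C3
  R3 @ bar4.0: F2 above E2
  R4 @ bar4.0: F2/E2 m2 untreated
  R7 @ bar4.0: F3->E2 leap 13st
  R3 @ bar4.1: F2 above E2
  R7 @ bar6.0: E2->F3 leap 13st
  R7 @ bar6.0: G2->D4 leap 19st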